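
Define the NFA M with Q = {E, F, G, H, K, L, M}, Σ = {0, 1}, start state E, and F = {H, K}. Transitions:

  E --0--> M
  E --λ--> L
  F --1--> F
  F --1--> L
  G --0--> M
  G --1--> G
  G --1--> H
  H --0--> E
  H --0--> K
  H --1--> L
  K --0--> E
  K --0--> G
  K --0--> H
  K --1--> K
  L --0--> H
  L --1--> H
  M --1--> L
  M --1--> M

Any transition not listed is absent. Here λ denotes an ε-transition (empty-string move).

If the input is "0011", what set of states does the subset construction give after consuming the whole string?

Start: ε-closure({E}) = {E, L}.
Read '0': E→{M}, L→{H}; now {H, M}.
Read '0': H→{E, K}, M→∅; union {E, K}; ε-closure = {E, K, L}.
Read '1': E→∅, K→{K}, L→{H}; now {H, K}.
Read '1': H→{L}, K→{K}; now {K, L}.

{K, L}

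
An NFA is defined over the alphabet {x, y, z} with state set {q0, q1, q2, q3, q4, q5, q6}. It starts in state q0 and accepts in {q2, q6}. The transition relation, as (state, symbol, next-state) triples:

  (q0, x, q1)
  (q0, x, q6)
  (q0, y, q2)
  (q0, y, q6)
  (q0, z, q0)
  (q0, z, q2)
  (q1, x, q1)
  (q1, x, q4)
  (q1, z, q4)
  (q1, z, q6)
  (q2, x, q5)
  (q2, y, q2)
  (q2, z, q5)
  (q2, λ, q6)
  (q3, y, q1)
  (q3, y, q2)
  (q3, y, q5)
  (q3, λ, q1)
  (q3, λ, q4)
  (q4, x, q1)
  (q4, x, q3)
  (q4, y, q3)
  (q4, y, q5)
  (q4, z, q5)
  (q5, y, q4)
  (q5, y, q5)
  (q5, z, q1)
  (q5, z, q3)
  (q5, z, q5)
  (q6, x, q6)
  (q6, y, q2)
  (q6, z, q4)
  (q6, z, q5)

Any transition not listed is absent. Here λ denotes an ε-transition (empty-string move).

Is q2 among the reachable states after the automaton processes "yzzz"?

Start in {q0}.
Read 'y': q0→{q2, q6}; now {q2, q6}.
Read 'z': q2→{q5}, q6→{q4, q5}; now {q4, q5}.
Read 'z': q4→{q5}, q5→{q1, q3, q5}; union {q1, q3, q5}; ε-closure = {q1, q3, q4, q5}.
Read 'z': q1→{q4, q6}, q3→∅, q4→{q5}, q5→{q1, q3, q5}; now {q1, q3, q4, q5, q6}.
State q2 is not in {q1, q3, q4, q5, q6}.

No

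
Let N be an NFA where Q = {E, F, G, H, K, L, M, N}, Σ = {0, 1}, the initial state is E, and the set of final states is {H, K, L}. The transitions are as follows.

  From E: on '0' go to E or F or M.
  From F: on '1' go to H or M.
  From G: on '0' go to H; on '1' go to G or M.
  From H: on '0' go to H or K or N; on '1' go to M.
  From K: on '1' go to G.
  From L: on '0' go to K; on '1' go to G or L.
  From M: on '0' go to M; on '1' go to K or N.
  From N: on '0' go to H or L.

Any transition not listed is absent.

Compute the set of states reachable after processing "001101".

{G, K, L, M, N}

Start in {E}.
Read '0': E→{E, F, M}; now {E, F, M}.
Read '0': E→{E, F, M}, F→∅, M→{M}; now {E, F, M}.
Read '1': E→∅, F→{H, M}, M→{K, N}; now {H, K, M, N}.
Read '1': H→{M}, K→{G}, M→{K, N}, N→∅; now {G, K, M, N}.
Read '0': G→{H}, K→∅, M→{M}, N→{H, L}; now {H, L, M}.
Read '1': H→{M}, L→{G, L}, M→{K, N}; now {G, K, L, M, N}.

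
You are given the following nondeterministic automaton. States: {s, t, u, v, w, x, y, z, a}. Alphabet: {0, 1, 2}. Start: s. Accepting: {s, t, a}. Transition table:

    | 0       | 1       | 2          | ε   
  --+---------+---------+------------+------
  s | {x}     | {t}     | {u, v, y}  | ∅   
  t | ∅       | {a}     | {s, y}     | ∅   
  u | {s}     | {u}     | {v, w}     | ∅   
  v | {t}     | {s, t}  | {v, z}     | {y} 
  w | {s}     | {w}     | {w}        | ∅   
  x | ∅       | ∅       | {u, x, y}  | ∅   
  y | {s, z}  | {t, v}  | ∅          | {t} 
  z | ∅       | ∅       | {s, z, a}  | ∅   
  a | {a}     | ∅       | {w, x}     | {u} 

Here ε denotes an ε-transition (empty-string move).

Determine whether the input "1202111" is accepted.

Yes

Start in {s}.
Read '1': s→{t}; now {t}.
Read '2': t→{s, y}; union {s, y}; ε-closure = {s, t, y}.
Read '0': s→{x}, t→∅, y→{s, z}; now {s, x, z}.
Read '2': s→{u, v, y}, x→{u, x, y}, z→{s, z, a}; union {s, u, v, x, y, z, a}; ε-closure = {s, t, u, v, x, y, z, a}.
Read '1': s→{t}, t→{a}, u→{u}, v→{s, t}, x→∅, y→{t, v}, z→∅, a→∅; union {s, t, u, v, a}; ε-closure = {s, t, u, v, y, a}.
Read '1': s→{t}, t→{a}, u→{u}, v→{s, t}, y→{t, v}, a→∅; union {s, t, u, v, a}; ε-closure = {s, t, u, v, y, a}.
Read '1': s→{t}, t→{a}, u→{u}, v→{s, t}, y→{t, v}, a→∅; union {s, t, u, v, a}; ε-closure = {s, t, u, v, y, a}.
The final set {s, t, u, v, y, a} contains the accepting states s, t, a.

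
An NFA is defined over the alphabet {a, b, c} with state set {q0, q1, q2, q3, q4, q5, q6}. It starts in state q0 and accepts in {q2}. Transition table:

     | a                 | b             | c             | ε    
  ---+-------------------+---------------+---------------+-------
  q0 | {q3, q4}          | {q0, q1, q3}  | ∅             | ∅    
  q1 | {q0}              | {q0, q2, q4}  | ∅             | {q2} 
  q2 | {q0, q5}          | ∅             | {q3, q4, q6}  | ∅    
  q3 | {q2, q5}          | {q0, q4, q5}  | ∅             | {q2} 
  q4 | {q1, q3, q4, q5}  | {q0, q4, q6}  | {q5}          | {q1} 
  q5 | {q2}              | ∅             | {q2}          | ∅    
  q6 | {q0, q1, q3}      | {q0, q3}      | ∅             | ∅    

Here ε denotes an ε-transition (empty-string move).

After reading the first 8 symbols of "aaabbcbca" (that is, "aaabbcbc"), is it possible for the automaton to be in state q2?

Start in {q0}.
Read 'a': {q0} → {q1, q2, q3, q4}.
Read 'a': {q1, q2, q3, q4} → {q0, q1, q2, q3, q4, q5}.
Read 'a': {q0, q1, q2, q3, q4, q5} → {q0, q1, q2, q3, q4, q5}.
Read 'b': {q0, q1, q2, q3, q4, q5} → {q0, q1, q2, q3, q4, q5, q6}.
Read 'b': {q0, q1, q2, q3, q4, q5, q6} → {q0, q1, q2, q3, q4, q5, q6}.
Read 'c': {q0, q1, q2, q3, q4, q5, q6} → {q1, q2, q3, q4, q5, q6}.
Read 'b': {q1, q2, q3, q4, q5, q6} → {q0, q1, q2, q3, q4, q5, q6}.
Read 'c': {q0, q1, q2, q3, q4, q5, q6} → {q1, q2, q3, q4, q5, q6}.
State q2 is in {q1, q2, q3, q4, q5, q6}.

Yes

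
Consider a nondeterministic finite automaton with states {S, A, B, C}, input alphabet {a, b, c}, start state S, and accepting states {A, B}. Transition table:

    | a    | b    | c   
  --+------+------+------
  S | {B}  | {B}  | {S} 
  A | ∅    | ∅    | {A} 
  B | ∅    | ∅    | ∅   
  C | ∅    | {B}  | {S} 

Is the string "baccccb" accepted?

No

Start in {S}.
Read 'b': S→{B}; now {B}.
Read 'a': B→∅; now ∅.
The set is empty and remains empty for the remaining 5 symbols.
The final set ∅ contains no accepting state.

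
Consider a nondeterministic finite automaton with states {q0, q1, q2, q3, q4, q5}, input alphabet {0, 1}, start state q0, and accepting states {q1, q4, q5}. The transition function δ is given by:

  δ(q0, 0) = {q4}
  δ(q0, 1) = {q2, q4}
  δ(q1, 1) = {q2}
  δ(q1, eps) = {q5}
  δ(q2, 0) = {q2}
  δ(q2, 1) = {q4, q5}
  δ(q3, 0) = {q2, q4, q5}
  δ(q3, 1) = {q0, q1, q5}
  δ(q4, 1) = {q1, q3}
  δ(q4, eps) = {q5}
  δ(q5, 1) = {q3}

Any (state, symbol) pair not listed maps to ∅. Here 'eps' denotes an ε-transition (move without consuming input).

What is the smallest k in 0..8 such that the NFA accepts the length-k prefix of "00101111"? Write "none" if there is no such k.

Start in {q0}.
Read '0': q0→{q4}; union {q4}; ε-closure = {q4, q5}.
None of the earlier sets intersect F, but {q4, q5} does.

1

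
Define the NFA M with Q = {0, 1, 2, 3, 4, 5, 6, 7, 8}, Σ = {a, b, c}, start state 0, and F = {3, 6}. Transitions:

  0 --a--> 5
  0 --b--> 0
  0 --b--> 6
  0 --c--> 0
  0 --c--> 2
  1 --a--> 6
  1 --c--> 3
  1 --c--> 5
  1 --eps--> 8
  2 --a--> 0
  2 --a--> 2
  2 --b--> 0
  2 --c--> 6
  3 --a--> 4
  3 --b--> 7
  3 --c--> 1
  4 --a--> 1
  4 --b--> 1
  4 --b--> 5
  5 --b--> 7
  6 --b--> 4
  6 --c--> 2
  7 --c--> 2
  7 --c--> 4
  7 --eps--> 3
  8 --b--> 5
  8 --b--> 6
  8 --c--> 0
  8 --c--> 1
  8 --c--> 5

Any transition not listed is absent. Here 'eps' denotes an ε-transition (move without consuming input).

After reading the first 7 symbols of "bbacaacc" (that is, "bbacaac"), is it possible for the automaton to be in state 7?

Start in {0}.
Read 'b': {0} → {0, 6}.
Read 'b': {0, 6} → {0, 4, 6}.
Read 'a': {0, 4, 6} → {1, 5, 8}.
Read 'c': {1, 5, 8} → {0, 1, 3, 5, 8}.
Read 'a': {0, 1, 3, 5, 8} → {4, 5, 6}.
Read 'a': {4, 5, 6} → {1, 8}.
Read 'c': {1, 8} → {0, 1, 3, 5, 8}.
State 7 is not in {0, 1, 3, 5, 8}.

No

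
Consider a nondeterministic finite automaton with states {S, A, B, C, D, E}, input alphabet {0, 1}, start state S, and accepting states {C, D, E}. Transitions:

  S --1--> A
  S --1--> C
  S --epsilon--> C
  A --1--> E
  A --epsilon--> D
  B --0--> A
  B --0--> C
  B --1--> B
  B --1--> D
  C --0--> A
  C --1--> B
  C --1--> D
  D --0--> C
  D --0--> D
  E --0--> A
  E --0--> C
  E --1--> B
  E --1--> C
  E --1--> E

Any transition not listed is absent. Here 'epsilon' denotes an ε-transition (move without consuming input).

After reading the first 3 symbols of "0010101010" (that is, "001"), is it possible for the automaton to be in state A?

Start: ε-closure({S}) = {S, C}.
Read '0': {S, C} → {A, D}.
Read '0': {A, D} → {C, D}.
Read '1': {C, D} → {B, D}.
State A is not in {B, D}.

No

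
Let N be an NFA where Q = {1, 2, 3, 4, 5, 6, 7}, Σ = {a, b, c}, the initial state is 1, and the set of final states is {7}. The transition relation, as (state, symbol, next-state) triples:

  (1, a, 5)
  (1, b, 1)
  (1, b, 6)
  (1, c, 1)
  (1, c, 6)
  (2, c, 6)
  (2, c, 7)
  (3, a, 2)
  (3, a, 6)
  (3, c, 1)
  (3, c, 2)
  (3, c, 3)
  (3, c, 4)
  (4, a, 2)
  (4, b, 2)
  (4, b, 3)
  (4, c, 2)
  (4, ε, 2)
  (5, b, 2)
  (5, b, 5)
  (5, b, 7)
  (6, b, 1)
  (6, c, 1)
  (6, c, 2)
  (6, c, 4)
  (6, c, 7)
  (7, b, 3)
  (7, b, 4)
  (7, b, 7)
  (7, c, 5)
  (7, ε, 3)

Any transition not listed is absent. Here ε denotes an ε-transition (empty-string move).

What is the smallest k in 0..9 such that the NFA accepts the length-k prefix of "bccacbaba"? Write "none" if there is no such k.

Start in {1}.
Read 'b': 1→{1, 6}; now {1, 6}.
Read 'c': 1→{1, 6}, 6→{1, 2, 4, 7}; union {1, 2, 4, 6, 7}; ε-closure = {1, 2, 3, 4, 6, 7}.
None of the earlier sets intersect F, but {1, 2, 3, 4, 6, 7} does.

2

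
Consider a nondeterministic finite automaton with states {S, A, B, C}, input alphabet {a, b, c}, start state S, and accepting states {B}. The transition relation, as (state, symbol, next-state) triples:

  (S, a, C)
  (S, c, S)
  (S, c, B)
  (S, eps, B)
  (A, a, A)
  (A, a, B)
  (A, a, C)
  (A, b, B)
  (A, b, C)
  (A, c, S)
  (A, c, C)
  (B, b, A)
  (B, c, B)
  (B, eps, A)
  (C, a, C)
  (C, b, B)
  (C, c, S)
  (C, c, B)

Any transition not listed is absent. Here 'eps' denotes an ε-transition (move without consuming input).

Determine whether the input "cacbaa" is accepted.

Yes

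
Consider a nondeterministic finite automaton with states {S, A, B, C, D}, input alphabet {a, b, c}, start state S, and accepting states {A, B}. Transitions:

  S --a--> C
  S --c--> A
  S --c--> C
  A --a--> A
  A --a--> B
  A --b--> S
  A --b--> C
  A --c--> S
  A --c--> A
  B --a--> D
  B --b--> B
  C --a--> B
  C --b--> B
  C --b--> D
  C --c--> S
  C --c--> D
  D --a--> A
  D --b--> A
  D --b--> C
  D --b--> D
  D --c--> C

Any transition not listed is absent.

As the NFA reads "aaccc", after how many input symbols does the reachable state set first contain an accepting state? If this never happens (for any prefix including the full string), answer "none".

Start in {S}.
Read 'a': {S} → {C}.
Read 'a': {C} → {B}.
None of the earlier sets intersect F, but {B} does.

2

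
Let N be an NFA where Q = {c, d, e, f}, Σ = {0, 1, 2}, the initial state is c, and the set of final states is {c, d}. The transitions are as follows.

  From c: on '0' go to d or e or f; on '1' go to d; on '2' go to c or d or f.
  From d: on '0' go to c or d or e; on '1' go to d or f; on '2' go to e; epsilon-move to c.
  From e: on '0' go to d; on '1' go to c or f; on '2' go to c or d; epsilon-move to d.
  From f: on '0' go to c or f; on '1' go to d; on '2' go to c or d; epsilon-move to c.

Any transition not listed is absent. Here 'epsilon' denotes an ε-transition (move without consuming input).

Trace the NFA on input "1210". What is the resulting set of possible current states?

{c, d, e, f}

Start in {c}.
Read '1': c→{d}; union {d}; ε-closure = {c, d}.
Read '2': c→{c, d, f}, d→{e}; now {c, d, e, f}.
Read '1': c→{d}, d→{d, f}, e→{c, f}, f→{d}; now {c, d, f}.
Read '0': c→{d, e, f}, d→{c, d, e}, f→{c, f}; now {c, d, e, f}.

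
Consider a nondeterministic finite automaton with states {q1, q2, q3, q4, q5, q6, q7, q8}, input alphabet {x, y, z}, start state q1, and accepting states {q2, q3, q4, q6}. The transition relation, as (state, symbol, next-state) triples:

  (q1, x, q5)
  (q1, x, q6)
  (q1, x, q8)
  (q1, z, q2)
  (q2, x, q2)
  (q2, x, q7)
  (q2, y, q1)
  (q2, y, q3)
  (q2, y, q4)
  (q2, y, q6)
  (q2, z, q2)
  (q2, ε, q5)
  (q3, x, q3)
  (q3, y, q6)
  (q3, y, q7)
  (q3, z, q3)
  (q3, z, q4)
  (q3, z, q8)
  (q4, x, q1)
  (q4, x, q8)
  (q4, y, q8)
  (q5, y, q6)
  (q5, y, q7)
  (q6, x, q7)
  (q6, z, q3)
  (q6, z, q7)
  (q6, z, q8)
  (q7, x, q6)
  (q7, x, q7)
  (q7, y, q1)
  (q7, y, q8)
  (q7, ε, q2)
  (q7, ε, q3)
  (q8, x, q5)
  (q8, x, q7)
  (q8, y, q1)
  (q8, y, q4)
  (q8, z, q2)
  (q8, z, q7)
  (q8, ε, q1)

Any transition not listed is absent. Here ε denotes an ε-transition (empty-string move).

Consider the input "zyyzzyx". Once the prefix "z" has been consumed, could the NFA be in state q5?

Start in {q1}.
Read 'z': q1→{q2}; union {q2}; ε-closure = {q2, q5}.
State q5 is in {q2, q5}.

Yes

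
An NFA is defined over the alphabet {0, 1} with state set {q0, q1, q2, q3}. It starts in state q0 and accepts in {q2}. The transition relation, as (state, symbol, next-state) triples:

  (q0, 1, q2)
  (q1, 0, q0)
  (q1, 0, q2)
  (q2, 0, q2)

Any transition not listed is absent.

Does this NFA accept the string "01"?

No

Start in {q0}.
Read '0': q0→∅; now ∅.
The set is empty and remains empty for the remaining 1 symbol.
The final set ∅ contains no accepting state.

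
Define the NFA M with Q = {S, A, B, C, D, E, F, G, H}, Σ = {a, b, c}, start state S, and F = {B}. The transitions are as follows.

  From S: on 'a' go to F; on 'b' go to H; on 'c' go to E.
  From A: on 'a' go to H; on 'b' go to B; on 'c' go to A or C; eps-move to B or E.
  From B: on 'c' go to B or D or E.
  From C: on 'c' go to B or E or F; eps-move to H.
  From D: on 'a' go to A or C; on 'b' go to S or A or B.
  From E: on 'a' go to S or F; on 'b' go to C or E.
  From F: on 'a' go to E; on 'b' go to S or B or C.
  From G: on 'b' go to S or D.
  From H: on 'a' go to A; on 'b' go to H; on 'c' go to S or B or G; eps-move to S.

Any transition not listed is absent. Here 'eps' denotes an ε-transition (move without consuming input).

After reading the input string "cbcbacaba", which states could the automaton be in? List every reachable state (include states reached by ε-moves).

Start in {S}.
Read 'c': {S} → {E}.
Read 'b': {E} → {S, C, E, H}.
Read 'c': {S, C, E, H} → {S, B, E, F, G}.
Read 'b': {S, B, E, F, G} → {S, B, C, D, E, H}.
Read 'a': {S, B, C, D, E, H} → {S, A, B, C, E, F, H}.
Read 'c': {S, A, B, C, E, F, H} → {S, A, B, C, D, E, F, G, H}.
Read 'a': {S, A, B, C, D, E, F, G, H} → {S, A, B, C, E, F, H}.
Read 'b': {S, A, B, C, E, F, H} → {S, B, C, E, H}.
Read 'a': {S, B, C, E, H} → {S, A, B, E, F}.

{S, A, B, E, F}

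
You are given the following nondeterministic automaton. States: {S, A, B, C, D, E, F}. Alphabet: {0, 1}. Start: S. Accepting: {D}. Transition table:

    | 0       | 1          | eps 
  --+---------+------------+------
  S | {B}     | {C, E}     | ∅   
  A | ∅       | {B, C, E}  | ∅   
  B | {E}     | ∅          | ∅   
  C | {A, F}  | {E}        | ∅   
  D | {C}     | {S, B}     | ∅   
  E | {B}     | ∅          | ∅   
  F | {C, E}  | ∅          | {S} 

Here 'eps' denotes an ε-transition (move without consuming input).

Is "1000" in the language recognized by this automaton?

No

Start in {S}.
Read '1': {S} → {C, E}.
Read '0': {C, E} → {S, A, B, F}.
Read '0': {S, A, B, F} → {B, C, E}.
Read '0': {B, C, E} → {S, A, B, E, F}.
The final set {S, A, B, E, F} contains no accepting state.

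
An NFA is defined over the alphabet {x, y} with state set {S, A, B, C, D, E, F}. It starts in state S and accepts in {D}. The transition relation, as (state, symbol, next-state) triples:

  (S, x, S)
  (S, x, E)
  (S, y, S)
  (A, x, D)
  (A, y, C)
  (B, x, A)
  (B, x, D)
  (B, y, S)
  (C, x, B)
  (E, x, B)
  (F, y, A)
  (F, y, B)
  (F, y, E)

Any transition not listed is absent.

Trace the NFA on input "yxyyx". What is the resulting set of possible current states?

Start in {S}.
Read 'y': S→{S}; now {S}.
Read 'x': S→{S, E}; now {S, E}.
Read 'y': S→{S}, E→∅; now {S}.
Read 'y': S→{S}; now {S}.
Read 'x': S→{S, E}; now {S, E}.

{S, E}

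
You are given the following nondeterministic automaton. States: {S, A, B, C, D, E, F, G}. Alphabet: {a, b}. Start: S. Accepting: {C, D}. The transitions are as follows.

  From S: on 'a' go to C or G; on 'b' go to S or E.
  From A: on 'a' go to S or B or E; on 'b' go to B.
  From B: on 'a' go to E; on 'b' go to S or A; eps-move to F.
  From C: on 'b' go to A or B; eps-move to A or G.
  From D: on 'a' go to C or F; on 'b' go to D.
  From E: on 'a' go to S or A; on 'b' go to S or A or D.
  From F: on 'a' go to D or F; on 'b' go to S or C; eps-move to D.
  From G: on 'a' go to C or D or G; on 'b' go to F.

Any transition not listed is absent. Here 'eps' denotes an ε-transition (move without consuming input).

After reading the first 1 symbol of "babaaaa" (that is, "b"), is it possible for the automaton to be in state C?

No

Start in {S}.
Read 'b': {S} → {S, E}.
State C is not in {S, E}.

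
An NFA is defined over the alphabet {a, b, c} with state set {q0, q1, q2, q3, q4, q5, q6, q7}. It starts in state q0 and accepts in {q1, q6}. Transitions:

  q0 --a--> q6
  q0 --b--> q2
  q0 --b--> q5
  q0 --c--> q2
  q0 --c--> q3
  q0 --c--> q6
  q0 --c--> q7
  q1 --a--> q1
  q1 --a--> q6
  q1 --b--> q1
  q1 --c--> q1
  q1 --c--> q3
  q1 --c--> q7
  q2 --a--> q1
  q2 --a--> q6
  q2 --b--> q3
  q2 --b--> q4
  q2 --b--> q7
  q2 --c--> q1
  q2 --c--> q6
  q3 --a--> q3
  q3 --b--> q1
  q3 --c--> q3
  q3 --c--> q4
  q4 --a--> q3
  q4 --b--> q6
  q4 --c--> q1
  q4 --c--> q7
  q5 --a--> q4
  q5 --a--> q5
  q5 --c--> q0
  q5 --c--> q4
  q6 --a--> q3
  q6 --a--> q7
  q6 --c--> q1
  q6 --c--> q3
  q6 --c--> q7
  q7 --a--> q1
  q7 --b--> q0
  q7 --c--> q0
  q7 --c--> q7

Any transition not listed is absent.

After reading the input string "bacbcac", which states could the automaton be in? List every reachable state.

Start in {q0}.
Read 'b': {q0} → {q2, q5}.
Read 'a': {q2, q5} → {q1, q4, q5, q6}.
Read 'c': {q1, q4, q5, q6} → {q0, q1, q3, q4, q7}.
Read 'b': {q0, q1, q3, q4, q7} → {q0, q1, q2, q5, q6}.
Read 'c': {q0, q1, q2, q5, q6} → {q0, q1, q2, q3, q4, q6, q7}.
Read 'a': {q0, q1, q2, q3, q4, q6, q7} → {q1, q3, q6, q7}.
Read 'c': {q1, q3, q6, q7} → {q0, q1, q3, q4, q7}.

{q0, q1, q3, q4, q7}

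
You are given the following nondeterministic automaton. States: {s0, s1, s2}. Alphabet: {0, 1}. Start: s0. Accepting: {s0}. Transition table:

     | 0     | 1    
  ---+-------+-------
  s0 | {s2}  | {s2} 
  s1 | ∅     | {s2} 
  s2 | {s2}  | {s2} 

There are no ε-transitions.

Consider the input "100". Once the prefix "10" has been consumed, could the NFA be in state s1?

No

Start in {s0}.
Read '1': {s0} → {s2}.
Read '0': {s2} → {s2}.
State s1 is not in {s2}.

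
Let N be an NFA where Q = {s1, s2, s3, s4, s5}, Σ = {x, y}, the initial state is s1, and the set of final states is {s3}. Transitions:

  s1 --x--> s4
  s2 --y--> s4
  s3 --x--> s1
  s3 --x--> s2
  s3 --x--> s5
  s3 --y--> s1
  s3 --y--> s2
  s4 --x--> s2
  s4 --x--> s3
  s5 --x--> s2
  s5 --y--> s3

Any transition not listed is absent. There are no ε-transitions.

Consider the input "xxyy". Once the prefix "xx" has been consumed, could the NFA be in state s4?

No

Start in {s1}.
Read 'x': {s1} → {s4}.
Read 'x': {s4} → {s2, s3}.
State s4 is not in {s2, s3}.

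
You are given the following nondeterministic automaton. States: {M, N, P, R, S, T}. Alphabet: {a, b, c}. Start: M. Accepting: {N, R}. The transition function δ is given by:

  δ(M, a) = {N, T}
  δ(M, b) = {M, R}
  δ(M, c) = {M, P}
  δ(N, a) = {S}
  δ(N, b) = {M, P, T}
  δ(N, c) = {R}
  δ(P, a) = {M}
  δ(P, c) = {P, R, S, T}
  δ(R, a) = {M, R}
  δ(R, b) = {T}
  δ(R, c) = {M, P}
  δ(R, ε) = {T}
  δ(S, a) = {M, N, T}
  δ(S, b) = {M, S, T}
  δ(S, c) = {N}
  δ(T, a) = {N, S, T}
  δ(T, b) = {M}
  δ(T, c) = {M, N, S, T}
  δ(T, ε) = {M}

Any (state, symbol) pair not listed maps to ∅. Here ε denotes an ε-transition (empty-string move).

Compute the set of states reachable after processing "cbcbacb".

{M, P, R, S, T}

Start in {M}.
Read 'c': {M} → {M, P}.
Read 'b': {M, P} → {M, R, T}.
Read 'c': {M, R, T} → {M, N, P, S, T}.
Read 'b': {M, N, P, S, T} → {M, P, R, S, T}.
Read 'a': {M, P, R, S, T} → {M, N, R, S, T}.
Read 'c': {M, N, R, S, T} → {M, N, P, R, S, T}.
Read 'b': {M, N, P, R, S, T} → {M, P, R, S, T}.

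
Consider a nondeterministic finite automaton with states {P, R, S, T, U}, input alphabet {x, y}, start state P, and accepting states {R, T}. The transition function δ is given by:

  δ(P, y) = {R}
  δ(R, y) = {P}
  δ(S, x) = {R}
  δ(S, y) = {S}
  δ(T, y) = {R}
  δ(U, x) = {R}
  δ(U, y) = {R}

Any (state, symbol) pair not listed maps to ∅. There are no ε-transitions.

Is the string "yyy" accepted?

Yes

Start in {P}.
Read 'y': P→{R}; now {R}.
Read 'y': R→{P}; now {P}.
Read 'y': P→{R}; now {R}.
The final set {R} contains the accepting state R.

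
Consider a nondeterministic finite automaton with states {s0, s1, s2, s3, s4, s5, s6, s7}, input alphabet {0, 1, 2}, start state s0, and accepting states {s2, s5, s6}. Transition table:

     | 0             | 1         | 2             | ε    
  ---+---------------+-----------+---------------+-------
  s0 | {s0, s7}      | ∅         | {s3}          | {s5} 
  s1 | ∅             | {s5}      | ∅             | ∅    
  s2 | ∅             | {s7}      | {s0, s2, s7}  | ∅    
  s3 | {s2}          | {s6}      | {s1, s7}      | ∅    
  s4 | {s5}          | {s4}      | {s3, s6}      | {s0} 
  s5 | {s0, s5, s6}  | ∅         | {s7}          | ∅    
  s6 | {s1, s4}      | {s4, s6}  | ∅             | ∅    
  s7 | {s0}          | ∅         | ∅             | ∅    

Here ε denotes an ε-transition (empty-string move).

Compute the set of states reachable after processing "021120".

Start: ε-closure({s0}) = {s0, s5}.
Read '0': s0→{s0, s7}, s5→{s0, s5, s6}; now {s0, s5, s6, s7}.
Read '2': s0→{s3}, s5→{s7}, s6→∅, s7→∅; now {s3, s7}.
Read '1': s3→{s6}, s7→∅; now {s6}.
Read '1': s6→{s4, s6}; union {s4, s6}; ε-closure = {s0, s4, s5, s6}.
Read '2': s0→{s3}, s4→{s3, s6}, s5→{s7}, s6→∅; now {s3, s6, s7}.
Read '0': s3→{s2}, s6→{s1, s4}, s7→{s0}; union {s0, s1, s2, s4}; ε-closure = {s0, s1, s2, s4, s5}.

{s0, s1, s2, s4, s5}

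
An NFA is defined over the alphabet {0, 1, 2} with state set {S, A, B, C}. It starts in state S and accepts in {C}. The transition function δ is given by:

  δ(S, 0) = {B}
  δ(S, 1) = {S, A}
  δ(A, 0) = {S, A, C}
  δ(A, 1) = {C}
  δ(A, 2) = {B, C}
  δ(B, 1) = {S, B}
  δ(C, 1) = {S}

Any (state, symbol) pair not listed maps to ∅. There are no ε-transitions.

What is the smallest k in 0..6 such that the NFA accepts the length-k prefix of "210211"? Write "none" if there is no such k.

Start in {S}.
Read '2': S→∅; now ∅.
The set is empty and remains empty for the remaining 5 symbols.
No reachable set along the way intersects F.

none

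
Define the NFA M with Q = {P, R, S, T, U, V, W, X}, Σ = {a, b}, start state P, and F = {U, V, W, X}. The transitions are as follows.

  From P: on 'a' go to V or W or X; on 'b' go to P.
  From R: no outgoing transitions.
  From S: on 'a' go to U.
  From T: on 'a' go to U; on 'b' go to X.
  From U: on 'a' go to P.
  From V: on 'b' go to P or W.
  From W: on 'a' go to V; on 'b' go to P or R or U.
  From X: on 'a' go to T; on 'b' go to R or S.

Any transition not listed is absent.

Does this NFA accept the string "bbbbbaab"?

Yes

Start in {P}.
Read 'b': P→{P}; now {P}.
Read 'b': P→{P}; now {P}.
Read 'b': P→{P}; now {P}.
Read 'b': P→{P}; now {P}.
Read 'b': P→{P}; now {P}.
Read 'a': P→{V, W, X}; now {V, W, X}.
Read 'a': V→∅, W→{V}, X→{T}; now {T, V}.
Read 'b': T→{X}, V→{P, W}; now {P, W, X}.
The final set {P, W, X} contains the accepting states W, X.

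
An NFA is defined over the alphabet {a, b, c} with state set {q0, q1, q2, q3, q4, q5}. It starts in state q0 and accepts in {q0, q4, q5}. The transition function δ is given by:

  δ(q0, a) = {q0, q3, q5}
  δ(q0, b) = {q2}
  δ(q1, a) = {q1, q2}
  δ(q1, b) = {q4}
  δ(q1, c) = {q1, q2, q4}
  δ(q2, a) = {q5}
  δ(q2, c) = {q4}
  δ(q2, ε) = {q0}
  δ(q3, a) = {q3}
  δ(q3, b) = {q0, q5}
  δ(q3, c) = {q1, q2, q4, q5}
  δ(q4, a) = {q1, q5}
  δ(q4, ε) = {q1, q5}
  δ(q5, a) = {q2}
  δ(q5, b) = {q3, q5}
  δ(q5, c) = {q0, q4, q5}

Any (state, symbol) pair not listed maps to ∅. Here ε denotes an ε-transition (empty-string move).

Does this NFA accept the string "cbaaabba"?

No

Start in {q0}.
Read 'c': q0→∅; now ∅.
The set is empty and remains empty for the remaining 7 symbols.
The final set ∅ contains no accepting state.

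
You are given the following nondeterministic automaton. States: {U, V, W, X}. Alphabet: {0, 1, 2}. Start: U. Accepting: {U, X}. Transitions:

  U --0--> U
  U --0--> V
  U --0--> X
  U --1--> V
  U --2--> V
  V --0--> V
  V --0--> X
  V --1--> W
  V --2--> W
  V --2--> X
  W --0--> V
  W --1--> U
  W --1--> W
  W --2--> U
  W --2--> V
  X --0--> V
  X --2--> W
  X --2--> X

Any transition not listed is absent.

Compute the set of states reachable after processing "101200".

{U, V, X}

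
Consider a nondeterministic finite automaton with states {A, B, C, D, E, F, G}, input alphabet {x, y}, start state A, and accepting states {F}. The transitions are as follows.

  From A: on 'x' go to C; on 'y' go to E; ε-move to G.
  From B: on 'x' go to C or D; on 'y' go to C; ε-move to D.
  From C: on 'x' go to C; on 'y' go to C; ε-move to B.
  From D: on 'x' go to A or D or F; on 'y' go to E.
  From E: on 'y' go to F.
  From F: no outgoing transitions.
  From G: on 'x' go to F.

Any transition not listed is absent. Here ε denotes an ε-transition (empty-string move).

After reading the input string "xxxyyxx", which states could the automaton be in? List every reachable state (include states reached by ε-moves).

{A, B, C, D, F, G}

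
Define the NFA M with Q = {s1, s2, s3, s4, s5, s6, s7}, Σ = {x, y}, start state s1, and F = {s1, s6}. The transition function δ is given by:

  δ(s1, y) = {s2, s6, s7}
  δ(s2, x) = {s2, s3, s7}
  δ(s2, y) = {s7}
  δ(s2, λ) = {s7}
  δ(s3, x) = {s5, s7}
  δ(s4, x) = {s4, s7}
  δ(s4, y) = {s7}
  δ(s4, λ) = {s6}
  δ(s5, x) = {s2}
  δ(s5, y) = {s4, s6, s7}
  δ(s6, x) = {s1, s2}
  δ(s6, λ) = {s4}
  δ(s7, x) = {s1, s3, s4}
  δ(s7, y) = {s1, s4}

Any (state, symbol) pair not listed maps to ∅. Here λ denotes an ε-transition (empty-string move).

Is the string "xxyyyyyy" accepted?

No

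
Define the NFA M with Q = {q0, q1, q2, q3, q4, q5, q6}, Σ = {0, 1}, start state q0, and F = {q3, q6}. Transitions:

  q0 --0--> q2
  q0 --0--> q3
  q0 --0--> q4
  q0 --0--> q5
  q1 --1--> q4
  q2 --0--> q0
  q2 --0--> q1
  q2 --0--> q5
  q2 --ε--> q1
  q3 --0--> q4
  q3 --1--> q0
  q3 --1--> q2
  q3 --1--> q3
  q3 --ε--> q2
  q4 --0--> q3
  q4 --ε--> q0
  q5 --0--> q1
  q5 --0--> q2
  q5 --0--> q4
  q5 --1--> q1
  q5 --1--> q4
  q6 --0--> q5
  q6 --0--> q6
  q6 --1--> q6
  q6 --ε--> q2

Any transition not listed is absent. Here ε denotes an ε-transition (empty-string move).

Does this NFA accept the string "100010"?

No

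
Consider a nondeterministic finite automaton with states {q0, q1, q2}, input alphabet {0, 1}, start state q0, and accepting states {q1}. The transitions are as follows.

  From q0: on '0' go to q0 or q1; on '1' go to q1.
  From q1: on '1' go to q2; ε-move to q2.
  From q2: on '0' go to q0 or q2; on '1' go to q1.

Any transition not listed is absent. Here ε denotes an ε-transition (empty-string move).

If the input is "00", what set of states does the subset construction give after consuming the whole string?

{q0, q1, q2}

Start in {q0}.
Read '0': q0→{q0, q1}; union {q0, q1}; ε-closure = {q0, q1, q2}.
Read '0': q0→{q0, q1}, q1→∅, q2→{q0, q2}; now {q0, q1, q2}.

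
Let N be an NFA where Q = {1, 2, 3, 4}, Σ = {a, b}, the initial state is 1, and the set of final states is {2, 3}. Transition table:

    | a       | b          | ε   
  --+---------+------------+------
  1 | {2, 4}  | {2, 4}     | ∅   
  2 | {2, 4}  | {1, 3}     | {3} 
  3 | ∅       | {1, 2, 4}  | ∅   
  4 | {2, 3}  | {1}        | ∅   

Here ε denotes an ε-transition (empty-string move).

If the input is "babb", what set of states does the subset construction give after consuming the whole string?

Start in {1}.
Read 'b': 1→{2, 4}; union {2, 4}; ε-closure = {2, 3, 4}.
Read 'a': 2→{2, 4}, 3→∅, 4→{2, 3}; now {2, 3, 4}.
Read 'b': 2→{1, 3}, 3→{1, 2, 4}, 4→{1}; now {1, 2, 3, 4}.
Read 'b': 1→{2, 4}, 2→{1, 3}, 3→{1, 2, 4}, 4→{1}; now {1, 2, 3, 4}.

{1, 2, 3, 4}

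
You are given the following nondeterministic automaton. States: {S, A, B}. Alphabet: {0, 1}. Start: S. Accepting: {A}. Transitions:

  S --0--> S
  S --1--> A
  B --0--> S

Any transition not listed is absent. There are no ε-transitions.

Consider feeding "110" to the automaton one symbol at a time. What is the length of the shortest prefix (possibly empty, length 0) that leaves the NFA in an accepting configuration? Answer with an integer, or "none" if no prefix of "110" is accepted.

1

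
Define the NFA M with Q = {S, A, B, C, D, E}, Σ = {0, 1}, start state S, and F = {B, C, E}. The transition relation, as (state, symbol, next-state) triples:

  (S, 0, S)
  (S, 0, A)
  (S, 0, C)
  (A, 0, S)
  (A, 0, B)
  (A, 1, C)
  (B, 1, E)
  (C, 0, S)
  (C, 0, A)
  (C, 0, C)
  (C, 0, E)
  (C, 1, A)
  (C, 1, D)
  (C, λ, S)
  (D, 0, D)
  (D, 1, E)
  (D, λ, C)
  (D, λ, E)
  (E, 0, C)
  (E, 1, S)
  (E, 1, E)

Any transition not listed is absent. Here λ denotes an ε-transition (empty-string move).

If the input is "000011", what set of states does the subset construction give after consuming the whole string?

Start in {S}.
Read '0': S→{S, A, C}; now {S, A, C}.
Read '0': S→{S, A, C}, A→{S, B}, C→{S, A, C, E}; now {S, A, B, C, E}.
Read '0': S→{S, A, C}, A→{S, B}, B→∅, C→{S, A, C, E}, E→{C}; now {S, A, B, C, E}.
Read '0': S→{S, A, C}, A→{S, B}, B→∅, C→{S, A, C, E}, E→{C}; now {S, A, B, C, E}.
Read '1': S→∅, A→{C}, B→{E}, C→{A, D}, E→{S, E}; now {S, A, C, D, E}.
Read '1': S→∅, A→{C}, C→{A, D}, D→{E}, E→{S, E}; now {S, A, C, D, E}.

{S, A, C, D, E}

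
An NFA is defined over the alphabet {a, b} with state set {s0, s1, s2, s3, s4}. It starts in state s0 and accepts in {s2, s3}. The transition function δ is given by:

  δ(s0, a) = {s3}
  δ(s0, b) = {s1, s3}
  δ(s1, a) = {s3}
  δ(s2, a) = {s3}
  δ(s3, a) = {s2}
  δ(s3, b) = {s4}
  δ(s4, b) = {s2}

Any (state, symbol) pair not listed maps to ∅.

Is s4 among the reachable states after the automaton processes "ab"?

Yes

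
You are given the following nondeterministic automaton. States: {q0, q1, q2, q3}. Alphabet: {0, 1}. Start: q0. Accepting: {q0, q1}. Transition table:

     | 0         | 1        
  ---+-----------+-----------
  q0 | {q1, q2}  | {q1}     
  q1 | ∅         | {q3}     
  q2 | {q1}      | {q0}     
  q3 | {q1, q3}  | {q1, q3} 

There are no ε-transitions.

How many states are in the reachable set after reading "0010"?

2

Start in {q0}.
Read '0': q0→{q1, q2}; now {q1, q2}.
Read '0': q1→∅, q2→{q1}; now {q1}.
Read '1': q1→{q3}; now {q3}.
Read '0': q3→{q1, q3}; now {q1, q3}.
That set has 2 states.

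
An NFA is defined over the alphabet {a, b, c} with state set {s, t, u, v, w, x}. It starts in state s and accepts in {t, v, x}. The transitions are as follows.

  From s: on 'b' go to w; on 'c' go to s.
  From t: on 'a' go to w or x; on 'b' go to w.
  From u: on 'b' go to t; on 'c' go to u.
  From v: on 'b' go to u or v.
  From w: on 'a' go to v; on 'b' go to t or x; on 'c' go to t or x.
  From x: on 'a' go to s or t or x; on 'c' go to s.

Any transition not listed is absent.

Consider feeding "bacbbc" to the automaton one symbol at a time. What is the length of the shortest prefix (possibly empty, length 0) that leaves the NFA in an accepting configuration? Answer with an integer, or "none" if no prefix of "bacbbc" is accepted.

Start in {s}.
Read 'b': s→{w}; now {w}.
Read 'a': w→{v}; now {v}.
None of the earlier sets intersect F, but {v} does.

2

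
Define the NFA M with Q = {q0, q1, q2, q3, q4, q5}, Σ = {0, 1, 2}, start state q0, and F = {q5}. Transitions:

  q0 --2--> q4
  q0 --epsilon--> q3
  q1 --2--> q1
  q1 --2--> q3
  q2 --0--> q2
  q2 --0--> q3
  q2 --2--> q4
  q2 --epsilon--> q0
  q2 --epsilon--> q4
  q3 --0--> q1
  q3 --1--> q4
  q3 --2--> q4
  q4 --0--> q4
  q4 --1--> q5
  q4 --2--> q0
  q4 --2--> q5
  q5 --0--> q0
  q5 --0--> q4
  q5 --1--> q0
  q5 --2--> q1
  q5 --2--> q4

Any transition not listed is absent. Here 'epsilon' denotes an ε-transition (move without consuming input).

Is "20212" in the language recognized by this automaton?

Yes

Start: ε-closure({q0}) = {q0, q3}.
Read '2': {q0, q3} → {q4}.
Read '0': {q4} → {q4}.
Read '2': {q4} → {q0, q3, q5}.
Read '1': {q0, q3, q5} → {q0, q3, q4}.
Read '2': {q0, q3, q4} → {q0, q3, q4, q5}.
The final set {q0, q3, q4, q5} contains the accepting state q5.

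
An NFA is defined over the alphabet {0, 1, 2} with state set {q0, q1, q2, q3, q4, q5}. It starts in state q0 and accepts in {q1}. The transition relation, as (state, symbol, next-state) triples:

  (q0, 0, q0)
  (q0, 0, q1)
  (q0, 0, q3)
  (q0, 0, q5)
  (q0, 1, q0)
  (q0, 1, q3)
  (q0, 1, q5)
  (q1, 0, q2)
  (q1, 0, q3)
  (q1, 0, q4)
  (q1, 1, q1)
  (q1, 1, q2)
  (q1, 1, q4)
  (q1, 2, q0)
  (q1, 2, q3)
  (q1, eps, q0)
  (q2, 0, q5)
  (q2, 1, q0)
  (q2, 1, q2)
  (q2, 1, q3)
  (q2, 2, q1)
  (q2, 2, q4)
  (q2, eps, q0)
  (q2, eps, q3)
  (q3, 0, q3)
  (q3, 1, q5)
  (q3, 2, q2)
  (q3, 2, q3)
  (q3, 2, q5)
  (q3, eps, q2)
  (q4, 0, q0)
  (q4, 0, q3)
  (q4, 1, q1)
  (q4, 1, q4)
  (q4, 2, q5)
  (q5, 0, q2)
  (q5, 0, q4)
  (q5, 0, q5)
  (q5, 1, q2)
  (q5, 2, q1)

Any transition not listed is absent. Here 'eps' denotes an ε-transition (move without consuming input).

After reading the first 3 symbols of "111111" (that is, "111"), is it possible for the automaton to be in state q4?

Start in {q0}.
Read '1': {q0} → {q0, q2, q3, q5}.
Read '1': {q0, q2, q3, q5} → {q0, q2, q3, q5}.
Read '1': {q0, q2, q3, q5} → {q0, q2, q3, q5}.
State q4 is not in {q0, q2, q3, q5}.

No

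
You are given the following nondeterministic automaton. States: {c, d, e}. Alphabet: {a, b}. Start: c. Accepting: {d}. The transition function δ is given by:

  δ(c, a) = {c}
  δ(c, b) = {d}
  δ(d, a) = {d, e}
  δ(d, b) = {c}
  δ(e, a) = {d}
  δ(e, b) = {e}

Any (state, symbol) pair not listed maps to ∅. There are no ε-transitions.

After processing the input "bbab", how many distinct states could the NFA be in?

Start in {c}.
Read 'b': {c} → {d}.
Read 'b': {d} → {c}.
Read 'a': {c} → {c}.
Read 'b': {c} → {d}.
That set has 1 state.

1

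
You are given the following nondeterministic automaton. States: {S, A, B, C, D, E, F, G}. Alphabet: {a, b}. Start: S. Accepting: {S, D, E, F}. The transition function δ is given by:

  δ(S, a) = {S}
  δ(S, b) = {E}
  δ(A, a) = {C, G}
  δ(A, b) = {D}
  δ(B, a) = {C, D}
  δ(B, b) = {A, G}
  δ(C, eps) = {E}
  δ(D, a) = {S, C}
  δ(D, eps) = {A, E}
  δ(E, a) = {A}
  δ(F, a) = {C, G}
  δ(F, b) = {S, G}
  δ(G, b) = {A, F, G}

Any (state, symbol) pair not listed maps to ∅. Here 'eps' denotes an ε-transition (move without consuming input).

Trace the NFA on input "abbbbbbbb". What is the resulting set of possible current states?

Start in {S}.
Read 'a': S→{S}; now {S}.
Read 'b': S→{E}; now {E}.
Read 'b': E→∅; now ∅.
The set is empty and remains empty for the remaining 6 symbols.

∅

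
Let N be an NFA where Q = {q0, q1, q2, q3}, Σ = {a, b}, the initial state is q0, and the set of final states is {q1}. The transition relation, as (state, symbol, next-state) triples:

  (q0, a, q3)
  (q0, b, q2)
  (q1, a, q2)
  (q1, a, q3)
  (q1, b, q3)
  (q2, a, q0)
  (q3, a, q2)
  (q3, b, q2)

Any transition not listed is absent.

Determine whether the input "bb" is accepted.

No

Start in {q0}.
Read 'b': q0→{q2}; now {q2}.
Read 'b': q2→∅; now ∅.
The final set ∅ contains no accepting state.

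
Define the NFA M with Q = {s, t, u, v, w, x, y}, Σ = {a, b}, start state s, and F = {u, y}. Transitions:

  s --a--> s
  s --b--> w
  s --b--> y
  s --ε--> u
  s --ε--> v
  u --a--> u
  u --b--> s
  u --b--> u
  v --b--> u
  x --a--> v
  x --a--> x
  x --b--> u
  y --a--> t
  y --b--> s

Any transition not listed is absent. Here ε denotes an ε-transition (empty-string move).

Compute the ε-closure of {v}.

{v}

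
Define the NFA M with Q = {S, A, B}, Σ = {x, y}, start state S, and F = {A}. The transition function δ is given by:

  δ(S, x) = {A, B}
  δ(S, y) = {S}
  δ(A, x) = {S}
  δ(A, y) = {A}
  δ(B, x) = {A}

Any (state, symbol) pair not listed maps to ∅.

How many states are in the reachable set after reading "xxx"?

Start in {S}.
Read 'x': S→{A, B}; now {A, B}.
Read 'x': A→{S}, B→{A}; now {S, A}.
Read 'x': S→{A, B}, A→{S}; now {S, A, B}.
That set has 3 states.

3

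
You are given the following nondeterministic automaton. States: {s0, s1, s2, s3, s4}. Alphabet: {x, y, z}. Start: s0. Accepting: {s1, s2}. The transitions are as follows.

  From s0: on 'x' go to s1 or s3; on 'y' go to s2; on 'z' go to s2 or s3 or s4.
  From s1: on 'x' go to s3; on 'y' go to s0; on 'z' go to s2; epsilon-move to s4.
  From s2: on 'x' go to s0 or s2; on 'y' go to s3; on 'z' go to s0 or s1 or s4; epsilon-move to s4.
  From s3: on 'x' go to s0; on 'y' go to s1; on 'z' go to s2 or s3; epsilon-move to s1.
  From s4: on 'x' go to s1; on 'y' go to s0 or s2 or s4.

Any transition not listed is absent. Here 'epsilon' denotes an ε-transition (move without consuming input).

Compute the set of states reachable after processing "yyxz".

{s0, s1, s2, s3, s4}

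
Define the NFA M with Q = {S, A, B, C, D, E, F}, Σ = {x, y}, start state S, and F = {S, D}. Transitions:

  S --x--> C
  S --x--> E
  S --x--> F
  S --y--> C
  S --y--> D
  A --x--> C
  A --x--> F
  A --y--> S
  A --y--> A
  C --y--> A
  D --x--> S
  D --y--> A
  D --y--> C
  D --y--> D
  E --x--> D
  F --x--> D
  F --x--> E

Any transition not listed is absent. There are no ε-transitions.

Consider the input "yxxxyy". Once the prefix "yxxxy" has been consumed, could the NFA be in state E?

No

Start in {S}.
Read 'y': S→{C, D}; now {C, D}.
Read 'x': C→∅, D→{S}; now {S}.
Read 'x': S→{C, E, F}; now {C, E, F}.
Read 'x': C→∅, E→{D}, F→{D, E}; now {D, E}.
Read 'y': D→{A, C, D}, E→∅; now {A, C, D}.
State E is not in {A, C, D}.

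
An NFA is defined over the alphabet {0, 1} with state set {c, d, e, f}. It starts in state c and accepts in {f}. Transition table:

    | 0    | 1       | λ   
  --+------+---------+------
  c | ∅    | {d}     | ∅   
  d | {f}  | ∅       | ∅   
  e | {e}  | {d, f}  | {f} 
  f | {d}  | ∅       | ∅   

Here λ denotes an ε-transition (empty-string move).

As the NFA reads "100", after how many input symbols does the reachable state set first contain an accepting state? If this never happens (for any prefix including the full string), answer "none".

2

Start in {c}.
Read '1': c→{d}; now {d}.
Read '0': d→{f}; now {f}.
None of the earlier sets intersect F, but {f} does.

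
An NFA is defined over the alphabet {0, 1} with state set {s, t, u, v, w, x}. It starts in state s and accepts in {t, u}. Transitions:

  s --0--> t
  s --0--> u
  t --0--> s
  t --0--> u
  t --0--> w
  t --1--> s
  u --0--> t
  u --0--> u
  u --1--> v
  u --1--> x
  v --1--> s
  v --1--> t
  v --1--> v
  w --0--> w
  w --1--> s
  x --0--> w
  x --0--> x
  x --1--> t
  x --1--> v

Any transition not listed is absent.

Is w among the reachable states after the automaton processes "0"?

No

Start in {s}.
Read '0': {s} → {t, u}.
State w is not in {t, u}.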